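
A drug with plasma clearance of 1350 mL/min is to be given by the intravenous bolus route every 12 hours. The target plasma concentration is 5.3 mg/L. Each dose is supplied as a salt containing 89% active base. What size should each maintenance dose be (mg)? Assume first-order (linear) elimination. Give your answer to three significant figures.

5790 mg

CL = 1350 mL/min × 60/1000 = 81.00 L/h
At steady state, dose per interval replaces the amount cleared in that interval: S·D/τ = CL·Css.
D = CL × Css × τ / S = 81.00 × 5.3 × 12 / 0.89 = 5788 mg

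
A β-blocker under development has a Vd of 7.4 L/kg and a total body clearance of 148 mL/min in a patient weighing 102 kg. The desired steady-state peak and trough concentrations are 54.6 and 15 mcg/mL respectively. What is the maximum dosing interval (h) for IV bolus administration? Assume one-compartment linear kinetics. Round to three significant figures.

110 h

Vd(total) = 102 kg × 7.4 L/kg = 754.8 L
Convert clearance: 148 mL/min × 60 min/h ÷ 1000 mL/L = 8.880 L/h
k = CL / Vd = 8.880 / 754.8 = 0.01176 h⁻¹
Between IV bolus doses, concentration decays as C = C₀·e^(−kτ), so C_peak/C_trough = e^(kτ).
τ_max = ln(C_peak/C_trough) / k = ln(54.6/15) / 0.01176 = 1.292 / 0.01176 = 109.9 h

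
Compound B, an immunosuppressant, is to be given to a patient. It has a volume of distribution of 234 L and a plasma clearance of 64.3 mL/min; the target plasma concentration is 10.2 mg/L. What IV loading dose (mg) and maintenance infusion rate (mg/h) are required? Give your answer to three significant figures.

Loading: fill Vd to C_target → 234.0 L × 10.2 mg/L = 2387 mg
CL = 64.3 mL/min = 64.3 × 0.06 = 3.858 L/h
Maintenance infusion rate = CL × Css = 3.858 × 10.2 = 39.35 mg/h

(a) 2390 mg; (b) 39.4 mg/h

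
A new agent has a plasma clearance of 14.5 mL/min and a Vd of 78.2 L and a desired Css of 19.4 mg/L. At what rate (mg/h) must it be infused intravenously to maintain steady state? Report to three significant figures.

16.9 mg/h

CL = 14.5 mL/min = 14.5 × 0.06 = 0.8700 L/h
Maintenance depends on clearance, not Vd — rate in must match rate out.
Infusion rate = CL · Css = 0.8700 L/h × 19.4 mg/L = 16.88 mg/h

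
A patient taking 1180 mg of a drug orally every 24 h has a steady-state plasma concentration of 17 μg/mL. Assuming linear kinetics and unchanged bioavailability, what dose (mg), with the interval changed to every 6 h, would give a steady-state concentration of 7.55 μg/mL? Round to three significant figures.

For first-order elimination, Css ∝ F·D/(CL·τ); F and CL are unchanged, so Css ∝ D/τ.
D₂ = D₁ × (Css,target / Css,current) × (τ₂/τ₁) = 1180 × (7.55/17) × (6/24) = 131.0 mg

131 mg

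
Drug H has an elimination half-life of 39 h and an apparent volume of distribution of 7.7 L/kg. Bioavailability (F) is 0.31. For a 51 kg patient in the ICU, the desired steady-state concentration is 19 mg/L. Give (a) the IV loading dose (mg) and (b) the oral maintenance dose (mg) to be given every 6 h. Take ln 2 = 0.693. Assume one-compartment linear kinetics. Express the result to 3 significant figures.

(a) 7460 mg; (b) 2570 mg

Total Vd = 7.7 × 51 = 392.7 L
LD = Vd × C = 392.7 × 19 = 7461 mg
CL = 0.693 × Vd / t½ = 0.693 × 392.7 / 39 = 6.978 L/h
D = CL × Css × τ / F = 6.978 × 19 × 6 / 0.31 = 2566 mg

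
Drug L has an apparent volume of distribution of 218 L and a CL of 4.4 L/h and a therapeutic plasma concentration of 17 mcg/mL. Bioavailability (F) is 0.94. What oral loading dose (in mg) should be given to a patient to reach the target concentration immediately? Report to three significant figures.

LD = Vd × C / F = 218.0 × 17.00 / 0.94 = 3943 mg

3940 mg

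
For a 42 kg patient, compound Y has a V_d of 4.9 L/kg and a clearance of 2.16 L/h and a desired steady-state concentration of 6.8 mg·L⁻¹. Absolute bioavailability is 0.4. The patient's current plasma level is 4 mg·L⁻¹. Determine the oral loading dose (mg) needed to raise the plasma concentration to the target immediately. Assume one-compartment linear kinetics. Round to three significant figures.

1440 mg

Vd = 4.9 L/kg × 42 kg = 205.8 L
The loading dose fills Vd to the target concentration.
Concentration deficit ΔC = 6.8 − 4 = 2.800 mg/L
LD = Vd × ΔC / F = 205.8 × 2.800 / 0.4 = 1441 mg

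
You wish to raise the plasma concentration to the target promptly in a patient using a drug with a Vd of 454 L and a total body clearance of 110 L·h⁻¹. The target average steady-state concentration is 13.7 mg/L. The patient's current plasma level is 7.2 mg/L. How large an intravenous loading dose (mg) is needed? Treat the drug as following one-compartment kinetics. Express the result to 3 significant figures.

2950 mg

Concentration deficit ΔC = 13.7 − 7.2 = 6.500 mg/L
LD = Vd × ΔC = 454.0 × 6.500 = 2951 mg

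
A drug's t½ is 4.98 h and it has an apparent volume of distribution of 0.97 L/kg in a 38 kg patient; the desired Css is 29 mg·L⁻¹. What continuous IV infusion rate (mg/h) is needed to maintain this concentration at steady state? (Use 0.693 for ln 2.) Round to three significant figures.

Total Vd = 0.97 × 38 = 36.86 L
k = 0.693/4.98 = 0.1392 h⁻¹, so CL = k·Vd = 0.1392 × 36.86 = 5.131 L/h
Infusion rate = CL × Css = 5.131 × 29 = 148.8 mg/h

149 mg/h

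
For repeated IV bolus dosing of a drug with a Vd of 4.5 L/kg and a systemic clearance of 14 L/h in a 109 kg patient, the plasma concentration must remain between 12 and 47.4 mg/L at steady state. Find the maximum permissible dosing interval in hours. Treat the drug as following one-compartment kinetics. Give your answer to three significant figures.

48.1 h

Vd(total) = 109 kg × 4.5 L/kg = 490.5 L
k = CL / Vd = 14.00 / 490.5 = 0.02854 h⁻¹
Between IV bolus doses, concentration decays as C = C₀·e^(−kτ), so C_peak/C_trough = e^(kτ).
τ_max = ln(C_peak/C_trough) / k = ln(47.4/12) / 0.02854 = 1.374 / 0.02854 = 48.14 h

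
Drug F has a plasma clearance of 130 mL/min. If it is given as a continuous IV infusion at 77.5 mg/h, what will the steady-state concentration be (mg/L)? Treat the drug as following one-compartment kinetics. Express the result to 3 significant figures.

CL = 130 mL/min = 130 × 0.06 = 7.800 L/h
Css = rate / CL = 77.5 / 7.800 = 9.936 mg/L

9.94 mg/L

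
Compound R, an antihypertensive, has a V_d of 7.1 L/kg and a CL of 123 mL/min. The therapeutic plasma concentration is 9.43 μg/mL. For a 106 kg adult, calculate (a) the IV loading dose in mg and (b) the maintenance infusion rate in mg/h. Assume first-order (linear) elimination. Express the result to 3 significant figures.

Vd = 7.1 L/kg × 106 kg = 752.6 L
LD = Vd · C_target = 752.6 × 9.43 = 7097 mg
CL = 123 mL/min × 60/1000 = 7.380 L/h
Maintenance infusion rate = CL × Css = 7.380 × 9.43 = 69.59 mg/h

(a) 7100 mg; (b) 69.6 mg/h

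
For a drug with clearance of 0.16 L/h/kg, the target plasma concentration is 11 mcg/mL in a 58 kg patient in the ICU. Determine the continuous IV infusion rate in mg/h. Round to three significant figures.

CL = 0.16 L/h/kg × 58 kg = 9.280 L/h
Infusion rate = CL · Css = 9.280 L/h × 11 mg/L = 102.1 mg/h

102 mg/h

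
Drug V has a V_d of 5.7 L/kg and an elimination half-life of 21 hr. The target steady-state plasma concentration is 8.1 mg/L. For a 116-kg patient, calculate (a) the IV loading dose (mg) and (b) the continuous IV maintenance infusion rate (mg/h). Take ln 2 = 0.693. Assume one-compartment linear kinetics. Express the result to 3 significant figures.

Vd(total) = 116 kg × 5.7 L/kg = 661.2 L
LD = Vd × C = 661.2 × 8.1 = 5356 mg
CL = 0.693 × Vd / t½ = 0.693 × 661.2 / 21 = 21.82 L/h
Infusion rate = CL × Css = 21.82 × 8.1 = 176.7 mg/h

(a) 5360 mg; (b) 177 mg/h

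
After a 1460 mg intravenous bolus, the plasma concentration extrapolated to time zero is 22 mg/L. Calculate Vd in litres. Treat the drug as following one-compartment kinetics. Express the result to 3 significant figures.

Immediately after an IV bolus, C₀ = Dose / Vd, so Vd = Dose / C₀.
Vd = 1460 / 22 = 66.36 L

66.4 L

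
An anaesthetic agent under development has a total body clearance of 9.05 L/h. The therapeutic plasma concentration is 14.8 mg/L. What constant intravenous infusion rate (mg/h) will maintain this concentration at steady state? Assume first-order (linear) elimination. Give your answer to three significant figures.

Infusion rate = CL · Css = 9.050 L/h × 14.8 mg/L = 133.9 mg/h

134 mg/h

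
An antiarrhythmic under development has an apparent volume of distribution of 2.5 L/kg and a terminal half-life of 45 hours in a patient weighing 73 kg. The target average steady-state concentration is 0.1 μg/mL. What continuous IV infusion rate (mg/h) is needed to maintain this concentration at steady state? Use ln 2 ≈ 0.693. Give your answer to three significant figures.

0.281 mg/h

Vd = 2.5 L/kg × 73 kg = 182.5 L
CL = ln 2 · Vd / t½ = 0.693 × 182.5 / 45 = 2.811 L/h
Infusion rate = CL × Css = 2.811 × 0.1 = 0.2811 mg/h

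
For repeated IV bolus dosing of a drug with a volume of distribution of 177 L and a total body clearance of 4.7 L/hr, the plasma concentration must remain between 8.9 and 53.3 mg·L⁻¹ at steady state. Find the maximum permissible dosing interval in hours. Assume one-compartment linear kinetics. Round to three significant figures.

67.4 h

k = CL / Vd = 4.700 / 177.0 = 0.02655 h⁻¹
Between IV bolus doses, concentration decays as C = C₀·e^(−kτ), so C_peak/C_trough = e^(kτ).
τ_max = ln(C_peak/C_trough) / k = ln(53.3/8.9) / 0.02655 = 1.790 / 0.02655 = 67.42 h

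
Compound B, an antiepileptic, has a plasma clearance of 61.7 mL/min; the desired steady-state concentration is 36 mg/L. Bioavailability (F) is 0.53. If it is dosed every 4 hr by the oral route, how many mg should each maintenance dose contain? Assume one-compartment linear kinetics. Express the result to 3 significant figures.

1010 mg

CL = 61.7 mL/min × 60/1000 = 3.702 L/h
D = CL × Css × τ / F = 3.702 × 36 × 4 / 0.53 = 1006 mg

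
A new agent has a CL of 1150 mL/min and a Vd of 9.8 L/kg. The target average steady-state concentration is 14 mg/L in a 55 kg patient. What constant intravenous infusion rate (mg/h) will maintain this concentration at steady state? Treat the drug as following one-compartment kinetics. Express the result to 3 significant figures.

966 mg/h

CL = 1150 mL/min = 1150 × 0.06 = 69.00 L/h
Rate = CL × Css = 69.00 × 14 = 966.0 mg/h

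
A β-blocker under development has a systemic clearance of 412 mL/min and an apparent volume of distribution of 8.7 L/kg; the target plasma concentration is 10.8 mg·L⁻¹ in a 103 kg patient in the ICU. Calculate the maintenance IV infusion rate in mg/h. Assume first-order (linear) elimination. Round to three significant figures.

Convert clearance: 412 mL/min × 60 min/h ÷ 1000 mL/L = 24.72 L/h
Vd does not affect the maintenance rate; only clearance governs steady-state input.
Rate = CL × Css = 24.72 × 10.8 = 267.0 mg/h

267 mg/h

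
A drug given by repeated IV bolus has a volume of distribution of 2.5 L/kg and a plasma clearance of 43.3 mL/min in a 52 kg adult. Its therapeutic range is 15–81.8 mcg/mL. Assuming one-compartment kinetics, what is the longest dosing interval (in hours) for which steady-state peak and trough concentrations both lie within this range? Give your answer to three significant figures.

Vd = 2.5 L/kg × 52 kg = 130.0 L
CL = 43.3 mL/min × 60/1000 = 2.598 L/h
k = CL / Vd = 2.598 / 130.0 = 0.01998 h⁻¹
Between IV bolus doses, concentration decays as C = C₀·e^(−kτ), so C_peak/C_trough = e^(kτ).
τ_max = ln(C_peak/C_trough) / k = ln(81.8/15) / 0.01998 = 1.696 / 0.01998 = 84.88 h

84.9 h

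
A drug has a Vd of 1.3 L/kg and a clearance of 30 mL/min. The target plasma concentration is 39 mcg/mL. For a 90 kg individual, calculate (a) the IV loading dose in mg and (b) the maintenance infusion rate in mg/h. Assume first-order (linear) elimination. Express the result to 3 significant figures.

(a) 4560 mg; (b) 70.2 mg/h

Vd(total) = 90 kg × 1.3 L/kg = 117.0 L
LD = Vd · C_target = 117.0 × 39 = 4563 mg
Convert clearance: 30 mL/min × 60 min/h ÷ 1000 mL/L = 1.800 L/h
Maintenance: replace elimination → rate = CL × Css = 1.800 × 39 = 70.20 mg/h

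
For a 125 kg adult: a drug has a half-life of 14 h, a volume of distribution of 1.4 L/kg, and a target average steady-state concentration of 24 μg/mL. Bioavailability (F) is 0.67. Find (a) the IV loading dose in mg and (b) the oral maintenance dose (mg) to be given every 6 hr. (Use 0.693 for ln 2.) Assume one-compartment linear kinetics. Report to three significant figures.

Total Vd = 1.4 × 125 = 175.0 L
LD = Vd × C = 175.0 × 24 = 4200 mg
CL = 0.693 × Vd / t½ = 0.693 × 175.0 / 14 = 8.663 L/h
D = CL × Css × τ / F = 8.663 × 24 × 6 / 0.67 = 1862 mg

(a) 4200 mg; (b) 1860 mg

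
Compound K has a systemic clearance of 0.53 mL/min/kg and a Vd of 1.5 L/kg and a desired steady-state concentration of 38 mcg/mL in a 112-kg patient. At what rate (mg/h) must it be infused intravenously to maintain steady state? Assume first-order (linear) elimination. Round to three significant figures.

CL = 0.53 mL/min/kg × 112 kg = 59.36 mL/min = 59.36 × 60/1000 = 3.562 L/h
Infusion rate = CL · Css = 3.562 L/h × 38 mg/L = 135.4 mg/h

135 mg/h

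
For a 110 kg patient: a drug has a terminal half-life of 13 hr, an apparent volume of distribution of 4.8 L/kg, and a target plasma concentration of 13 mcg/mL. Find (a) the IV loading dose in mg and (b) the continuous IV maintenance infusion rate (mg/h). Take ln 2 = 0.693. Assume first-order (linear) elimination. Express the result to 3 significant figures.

(a) 6860 mg; (b) 366 mg/h

Total Vd = 4.8 × 110 = 528.0 L
LD = Vd × C = 528.0 × 13 = 6864 mg
CL = 0.693 × Vd / t½ = 0.693 × 528.0 / 13 = 28.15 L/h
Infusion rate = CL × Css = 28.15 × 13 = 366.0 mg/h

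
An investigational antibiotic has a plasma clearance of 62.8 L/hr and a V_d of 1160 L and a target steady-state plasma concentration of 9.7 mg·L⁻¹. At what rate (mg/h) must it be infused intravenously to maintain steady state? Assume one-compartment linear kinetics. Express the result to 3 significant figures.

609 mg/h

Infusion rate = CL · Css = 62.80 L/h × 9.7 mg/L = 609.2 mg/h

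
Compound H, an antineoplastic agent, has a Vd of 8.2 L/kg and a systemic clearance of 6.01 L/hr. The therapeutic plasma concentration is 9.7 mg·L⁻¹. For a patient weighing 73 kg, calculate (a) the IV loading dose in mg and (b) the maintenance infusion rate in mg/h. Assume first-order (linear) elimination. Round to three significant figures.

(a) 5810 mg; (b) 58.3 mg/h

Vd = 8.2 L/kg × 73 kg = 598.6 L
LD = Vd · C_target = 598.6 × 9.7 = 5806 mg
Infusion rate = 6.010 L/h × 9.7 mg/L = 58.30 mg/h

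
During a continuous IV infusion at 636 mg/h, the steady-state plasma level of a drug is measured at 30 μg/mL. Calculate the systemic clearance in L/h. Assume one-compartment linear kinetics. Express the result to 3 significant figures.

21.2 L/h

At steady state, infusion rate = CL × Css, so CL = rate / Css.
CL = 636 / 30 = 21.20 L/h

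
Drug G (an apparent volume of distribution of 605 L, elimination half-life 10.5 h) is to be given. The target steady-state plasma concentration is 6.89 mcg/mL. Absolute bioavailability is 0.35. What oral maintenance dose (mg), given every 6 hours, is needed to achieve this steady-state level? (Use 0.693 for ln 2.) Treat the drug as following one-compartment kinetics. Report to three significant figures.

k = 0.693/10.5 = 0.06600 h⁻¹, so CL = k·Vd = 0.06600 × 605.0 = 39.93 L/h
D = CL × Css × τ / F = 39.93 × 6.89 × 6 / 0.35 = 4716 mg

4720 mg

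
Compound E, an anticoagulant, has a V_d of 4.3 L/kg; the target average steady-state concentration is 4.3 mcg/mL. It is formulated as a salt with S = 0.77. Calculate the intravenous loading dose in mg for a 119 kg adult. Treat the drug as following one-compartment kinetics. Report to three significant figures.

Total Vd = 4.3 × 119 = 511.7 L
The loading dose fills Vd to the target concentration.
LD = Vd × C / S = 511.7 × 4.300 / 0.77 = 2858 mg

2860 mg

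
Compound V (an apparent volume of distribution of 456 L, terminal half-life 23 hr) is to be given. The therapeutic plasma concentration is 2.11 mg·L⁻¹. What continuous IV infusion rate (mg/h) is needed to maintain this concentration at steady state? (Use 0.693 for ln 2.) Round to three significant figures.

29.0 mg/h

CL = ln 2 · Vd / t½ = 0.693 × 456.0 / 23 = 13.74 L/h
Infusion rate = CL × Css = 13.74 × 2.11 = 28.99 mg/h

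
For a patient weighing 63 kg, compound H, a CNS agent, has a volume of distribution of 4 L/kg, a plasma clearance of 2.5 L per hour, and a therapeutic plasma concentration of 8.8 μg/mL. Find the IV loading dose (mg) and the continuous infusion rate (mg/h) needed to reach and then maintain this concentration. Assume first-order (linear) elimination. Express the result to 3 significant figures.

(a) 2220 mg; (b) 22.0 mg/h

Vd(total) = 63 kg × 4 L/kg = 252.0 L
Loading dose = Vd × C = 252.0 × 8.8 = 2218 mg
Maintenance: replace elimination → rate = CL × Css = 2.500 × 8.8 = 22.00 mg/h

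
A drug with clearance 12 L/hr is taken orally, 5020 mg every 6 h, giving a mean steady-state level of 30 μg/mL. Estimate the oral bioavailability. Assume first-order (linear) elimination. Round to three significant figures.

0.430

F·D/τ = CL·Css at steady state → F = CL·Css·τ / D.
F = 12 × 30 × 6 / 5020 = 0.430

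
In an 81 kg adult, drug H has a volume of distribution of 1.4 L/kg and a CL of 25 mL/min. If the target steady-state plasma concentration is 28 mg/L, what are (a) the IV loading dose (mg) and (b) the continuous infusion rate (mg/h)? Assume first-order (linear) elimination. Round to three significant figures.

(a) 3180 mg; (b) 42.0 mg/h

Total Vd = 1.4 × 81 = 113.4 L
Loading: fill Vd to C_target → 113.4 L × 28 mg/L = 3175 mg
Convert clearance: 25 mL/min × 60 min/h ÷ 1000 mL/L = 1.500 L/h
Maintenance: replace elimination → rate = CL × Css = 1.500 × 28 = 42.00 mg/h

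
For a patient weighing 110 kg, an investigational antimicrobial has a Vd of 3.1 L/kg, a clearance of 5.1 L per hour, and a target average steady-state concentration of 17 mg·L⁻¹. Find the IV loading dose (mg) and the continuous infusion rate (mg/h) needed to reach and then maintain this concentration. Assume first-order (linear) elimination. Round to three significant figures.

Vd = 3.1 L/kg × 110 kg = 341.0 L
Loading dose = Vd × C = 341.0 × 17 = 5797 mg
Maintenance infusion rate = CL × Css = 5.100 × 17 = 86.70 mg/h

(a) 5800 mg; (b) 86.7 mg/h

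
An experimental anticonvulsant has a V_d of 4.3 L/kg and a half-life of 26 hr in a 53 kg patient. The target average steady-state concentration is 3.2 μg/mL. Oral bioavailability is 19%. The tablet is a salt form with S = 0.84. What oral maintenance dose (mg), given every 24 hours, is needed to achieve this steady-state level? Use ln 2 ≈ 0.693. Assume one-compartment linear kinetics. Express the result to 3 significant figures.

Vd(total) = 53 kg × 4.3 L/kg = 227.9 L
CL = ln 2 · Vd / t½ = 0.693 × 227.9 / 26 = 6.074 L/h
D = CL × Css × τ / F / S = 6.074 × 3.2 × 24 / 0.19 / 0.84 = 2923 mg

2920 mg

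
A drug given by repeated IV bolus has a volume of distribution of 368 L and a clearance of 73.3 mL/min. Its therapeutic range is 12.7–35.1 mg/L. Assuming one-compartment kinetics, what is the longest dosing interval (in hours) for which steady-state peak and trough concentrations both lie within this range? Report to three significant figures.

CL = 73.3 mL/min × 60/1000 = 4.398 L/h
k = CL / Vd = 4.398 / 368.0 = 0.01195 h⁻¹
Between IV bolus doses, concentration decays as C = C₀·e^(−kτ), so C_peak/C_trough = e^(kτ).
τ_max = ln(C_peak/C_trough) / k = ln(35.1/12.7) / 0.01195 = 1.017 / 0.01195 = 85.10 h

85.1 h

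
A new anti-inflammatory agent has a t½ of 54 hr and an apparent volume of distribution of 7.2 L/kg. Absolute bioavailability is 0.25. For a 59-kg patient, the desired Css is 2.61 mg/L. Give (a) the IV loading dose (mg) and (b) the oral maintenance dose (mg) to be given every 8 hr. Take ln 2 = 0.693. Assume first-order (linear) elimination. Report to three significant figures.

Vd = 7.2 L/kg × 59 kg = 424.8 L
LD = Vd × C = 424.8 × 2.61 = 1109 mg
CL = 0.693 × Vd / t½ = 0.693 × 424.8 / 54 = 5.452 L/h
D = CL × Css × τ / F = 5.452 × 2.61 × 8 / 0.25 = 455.4 mg

(a) 1110 mg; (b) 455 mg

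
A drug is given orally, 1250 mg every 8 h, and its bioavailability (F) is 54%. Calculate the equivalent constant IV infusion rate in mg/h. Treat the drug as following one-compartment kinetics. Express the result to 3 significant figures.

84.4 mg/h

Equivalent systemic input: infusion rate = F·D/τ.
Rate = 0.54 × 1250 / 8 = 84.38 mg/h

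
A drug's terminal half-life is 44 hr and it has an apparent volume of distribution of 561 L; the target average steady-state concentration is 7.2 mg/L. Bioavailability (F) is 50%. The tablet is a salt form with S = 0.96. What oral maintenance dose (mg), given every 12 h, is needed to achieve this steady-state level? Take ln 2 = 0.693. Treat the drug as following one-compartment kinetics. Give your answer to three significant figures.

k = 0.693/44 = 0.01575 h⁻¹, so CL = k·Vd = 0.01575 × 561.0 = 8.836 L/h
D = CL × Css × τ / F / S = 8.836 × 7.2 × 12 / 0.5 / 0.96 = 1590 mg

1590 mg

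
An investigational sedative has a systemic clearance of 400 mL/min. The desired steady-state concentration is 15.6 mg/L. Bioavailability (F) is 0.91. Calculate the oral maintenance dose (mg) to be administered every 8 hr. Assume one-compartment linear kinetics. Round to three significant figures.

3290 mg

CL = 400 mL/min = 400 × 0.06 = 24.00 L/h
D = CL × Css × τ / F = 24.00 × 15.6 × 8 / 0.91 = 3291 mg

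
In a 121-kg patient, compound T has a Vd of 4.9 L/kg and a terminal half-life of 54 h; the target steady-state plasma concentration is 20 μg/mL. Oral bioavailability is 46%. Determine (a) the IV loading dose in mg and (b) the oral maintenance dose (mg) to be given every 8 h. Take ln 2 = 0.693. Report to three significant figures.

(a) 11900 mg; (b) 2650 mg

Vd = 4.9 L/kg × 121 kg = 592.9 L
LD = Vd × C = 592.9 × 20 = 11860 mg
CL = 0.693 × Vd / t½ = 0.693 × 592.9 / 54 = 7.609 L/h
D = CL × Css × τ / F = 7.609 × 20 × 8 / 0.46 = 2647 mg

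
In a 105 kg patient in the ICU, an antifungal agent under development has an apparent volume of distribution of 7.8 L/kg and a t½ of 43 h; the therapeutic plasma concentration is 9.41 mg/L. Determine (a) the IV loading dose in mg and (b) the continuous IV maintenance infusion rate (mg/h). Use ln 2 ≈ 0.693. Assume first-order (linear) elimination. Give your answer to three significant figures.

Total Vd = 7.8 × 105 = 819.0 L
LD = Vd × C = 819.0 × 9.41 = 7707 mg
CL = 0.693 × Vd / t½ = 0.693 × 819.0 / 43 = 13.20 L/h
Infusion rate = CL × Css = 13.20 × 9.41 = 124.2 mg/h

(a) 7710 mg; (b) 124 mg/h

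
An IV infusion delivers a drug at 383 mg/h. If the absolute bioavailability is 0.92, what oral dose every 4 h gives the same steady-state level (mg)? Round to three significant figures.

To maintain the same Css, the systemic dosing rate must be unchanged: F·D/τ = infusion rate.
D = rate × τ / F = 383 × 4 / 0.92 = 1665 mg

1670 mg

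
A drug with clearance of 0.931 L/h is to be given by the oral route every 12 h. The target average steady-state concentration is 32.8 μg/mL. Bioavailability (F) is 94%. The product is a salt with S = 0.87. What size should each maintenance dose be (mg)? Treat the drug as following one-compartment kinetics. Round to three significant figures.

D = CL × Css × τ / F / S = 0.9310 × 32.8 × 12 / 0.94 / 0.87 = 448.1 mg

448 mg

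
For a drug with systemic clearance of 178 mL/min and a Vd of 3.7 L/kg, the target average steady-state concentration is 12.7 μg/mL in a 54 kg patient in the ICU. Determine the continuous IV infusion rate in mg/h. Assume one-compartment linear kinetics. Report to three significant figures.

CL = 178 mL/min × 60/1000 = 10.68 L/h
Maintenance depends on clearance, not Vd — rate in must match rate out.
R₀ = 10.68 × 12.7 = 135.6 mg/h

136 mg/h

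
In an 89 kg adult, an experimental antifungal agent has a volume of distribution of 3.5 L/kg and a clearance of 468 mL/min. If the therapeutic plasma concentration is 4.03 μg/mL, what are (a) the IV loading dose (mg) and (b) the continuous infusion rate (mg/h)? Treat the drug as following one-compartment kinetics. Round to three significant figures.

Vd(total) = 89 kg × 3.5 L/kg = 311.5 L
Loading dose = Vd × C = 311.5 × 4.03 = 1255 mg
Convert clearance: 468 mL/min × 60 min/h ÷ 1000 mL/L = 28.08 L/h
Maintenance infusion rate = CL × Css = 28.08 × 4.03 = 113.2 mg/h

(a) 1260 mg; (b) 113 mg/h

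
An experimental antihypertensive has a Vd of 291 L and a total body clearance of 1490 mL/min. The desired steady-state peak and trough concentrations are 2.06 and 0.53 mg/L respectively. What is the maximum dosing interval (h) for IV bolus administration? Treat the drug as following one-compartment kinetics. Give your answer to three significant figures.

4.42 h

CL = 1490 mL/min × 60/1000 = 89.40 L/h
k = CL / Vd = 89.40 / 291.0 = 0.3072 h⁻¹
Between IV bolus doses, concentration decays as C = C₀·e^(−kτ), so C_peak/C_trough = e^(kτ).
τ_max = ln(C_peak/C_trough) / k = ln(2.06/0.53) / 0.3072 = 1.358 / 0.3072 = 4.421 h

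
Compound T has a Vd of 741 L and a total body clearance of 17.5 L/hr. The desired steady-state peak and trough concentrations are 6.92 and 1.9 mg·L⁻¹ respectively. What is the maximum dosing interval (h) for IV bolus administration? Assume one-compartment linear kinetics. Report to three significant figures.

k = CL / Vd = 17.50 / 741.0 = 0.02362 h⁻¹
Between IV bolus doses, concentration decays as C = C₀·e^(−kτ), so C_peak/C_trough = e^(kτ).
τ_max = ln(C_peak/C_trough) / k = ln(6.92/1.9) / 0.02362 = 1.293 / 0.02362 = 54.74 h

54.7 h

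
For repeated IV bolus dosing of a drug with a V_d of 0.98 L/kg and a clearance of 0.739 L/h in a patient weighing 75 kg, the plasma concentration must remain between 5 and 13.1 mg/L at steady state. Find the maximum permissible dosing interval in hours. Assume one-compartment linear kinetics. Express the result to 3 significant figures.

95.8 h

Total Vd = 0.98 × 75 = 73.50 L
k = CL / Vd = 0.7390 / 73.50 = 0.01005 h⁻¹
Between IV bolus doses, concentration decays as C = C₀·e^(−kτ), so C_peak/C_trough = e^(kτ).
τ_max = ln(C_peak/C_trough) / k = ln(13.1/5) / 0.01005 = 0.9632 / 0.01005 = 95.84 h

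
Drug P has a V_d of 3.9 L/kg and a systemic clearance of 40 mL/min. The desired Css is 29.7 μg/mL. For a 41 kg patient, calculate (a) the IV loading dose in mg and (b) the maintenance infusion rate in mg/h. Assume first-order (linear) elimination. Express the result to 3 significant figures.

Vd(total) = 41 kg × 3.9 L/kg = 159.9 L
Loading: fill Vd to C_target → 159.9 L × 29.7 mg/L = 4749 mg
CL = 40 mL/min × 60/1000 = 2.400 L/h
Maintenance: replace elimination → rate = CL × Css = 2.400 × 29.7 = 71.28 mg/h

(a) 4750 mg; (b) 71.3 mg/h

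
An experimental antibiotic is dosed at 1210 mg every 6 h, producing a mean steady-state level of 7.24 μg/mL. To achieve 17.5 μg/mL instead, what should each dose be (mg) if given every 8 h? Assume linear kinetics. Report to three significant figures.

3900 mg

For first-order elimination, Css ∝ F·D/(CL·τ); F and CL are unchanged, so Css ∝ D/τ.
D₂ = D₁ × (Css,target / Css,current) × (τ₂/τ₁) = 1210 × (17.5/7.24) × (8/6) = 3900 mg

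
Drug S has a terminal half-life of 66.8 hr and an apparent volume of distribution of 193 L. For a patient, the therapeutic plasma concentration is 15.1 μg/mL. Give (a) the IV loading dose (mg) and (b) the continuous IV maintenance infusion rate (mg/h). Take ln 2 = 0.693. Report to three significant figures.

(a) 2910 mg; (b) 30.2 mg/h

LD = Vd × C = 193.0 × 15.1 = 2914 mg
CL = 0.693 × Vd / t½ = 0.693 × 193.0 / 66.8 = 2.002 L/h
Infusion rate = CL × Css = 2.002 × 15.1 = 30.23 mg/h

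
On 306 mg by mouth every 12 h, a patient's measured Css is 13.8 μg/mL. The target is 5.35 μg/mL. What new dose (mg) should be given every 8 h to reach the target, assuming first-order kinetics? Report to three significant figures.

For first-order elimination, Css ∝ F·D/(CL·τ); F and CL are unchanged, so Css ∝ D/τ.
D₂ = D₁ × (Css,target / Css,current) × (τ₂/τ₁) = 306 × (5.35/13.8) × (8/12) = 79.09 mg

79.1 mg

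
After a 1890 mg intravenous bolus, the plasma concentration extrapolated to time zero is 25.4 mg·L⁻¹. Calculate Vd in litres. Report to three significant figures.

74.4 L

Immediately after an IV bolus, C₀ = Dose / Vd, so Vd = Dose / C₀.
Vd = 1890 / 25.4 = 74.41 L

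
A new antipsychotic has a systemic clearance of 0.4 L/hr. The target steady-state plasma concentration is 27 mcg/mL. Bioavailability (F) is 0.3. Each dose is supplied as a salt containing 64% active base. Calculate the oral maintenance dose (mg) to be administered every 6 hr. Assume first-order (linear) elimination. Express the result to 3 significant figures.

D = CL × Css × τ / F / S = 0.4000 × 27 × 6 / 0.3 / 0.64 = 337.5 mg

338 mg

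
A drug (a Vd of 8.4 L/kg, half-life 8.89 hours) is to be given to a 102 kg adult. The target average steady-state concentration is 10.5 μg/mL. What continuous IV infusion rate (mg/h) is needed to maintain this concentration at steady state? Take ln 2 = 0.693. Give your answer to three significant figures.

701 mg/h

Vd = 8.4 L/kg × 102 kg = 856.8 L
CL = 0.693 × Vd / t½ = 0.693 × 856.8 / 8.89 = 66.79 L/h
Infusion rate = CL × Css = 66.79 × 10.5 = 701.3 mg/h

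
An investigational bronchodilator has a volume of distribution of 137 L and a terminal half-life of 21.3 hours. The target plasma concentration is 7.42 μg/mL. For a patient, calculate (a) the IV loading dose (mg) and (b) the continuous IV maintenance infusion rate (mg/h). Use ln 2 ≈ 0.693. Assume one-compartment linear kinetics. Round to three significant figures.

LD = Vd × C = 137.0 × 7.42 = 1017 mg
CL = 0.693 × Vd / t½ = 0.693 × 137.0 / 21.3 = 4.457 L/h
Infusion rate = CL × Css = 4.457 × 7.42 = 33.07 mg/h

(a) 1020 mg; (b) 33.1 mg/h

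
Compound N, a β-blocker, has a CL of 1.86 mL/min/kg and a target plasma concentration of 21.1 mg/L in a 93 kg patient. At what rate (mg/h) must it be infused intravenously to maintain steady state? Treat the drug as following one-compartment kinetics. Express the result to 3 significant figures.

219 mg/h

CL = 1.86 mL/min/kg × 93 kg = 173.0 mL/min = 173.0 × 60/1000 = 10.38 L/h
R₀ = 10.38 × 21.1 = 219.0 mg/h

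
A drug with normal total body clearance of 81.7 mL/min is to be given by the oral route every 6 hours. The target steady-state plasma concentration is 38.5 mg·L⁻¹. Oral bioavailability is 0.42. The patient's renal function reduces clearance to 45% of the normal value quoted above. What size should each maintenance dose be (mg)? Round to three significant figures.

Convert clearance: 81.7 mL/min × 60 min/h ÷ 1000 mL/L = 4.902 L/h
Patient clearance = 0.45 × 4.902 = 2.206 L/h
D = CL × Css × τ / F = 2.206 × 38.5 × 6 / 0.42 = 1213 mg

1210 mg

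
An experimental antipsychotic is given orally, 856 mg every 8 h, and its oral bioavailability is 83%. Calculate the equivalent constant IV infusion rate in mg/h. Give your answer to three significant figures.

88.8 mg/h

Equivalent systemic input: infusion rate = F·D/τ.
Rate = 0.83 × 856 / 8 = 88.81 mg/h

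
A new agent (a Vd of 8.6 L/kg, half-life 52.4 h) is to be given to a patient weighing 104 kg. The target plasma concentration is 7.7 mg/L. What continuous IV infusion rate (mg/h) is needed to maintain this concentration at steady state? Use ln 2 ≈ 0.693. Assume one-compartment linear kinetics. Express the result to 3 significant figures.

91.1 mg/h

Vd(total) = 104 kg × 8.6 L/kg = 894.4 L
CL = 0.693 × Vd / t½ = 0.693 × 894.4 / 52.4 = 11.83 L/h
Infusion rate = CL × Css = 11.83 × 7.7 = 91.09 mg/h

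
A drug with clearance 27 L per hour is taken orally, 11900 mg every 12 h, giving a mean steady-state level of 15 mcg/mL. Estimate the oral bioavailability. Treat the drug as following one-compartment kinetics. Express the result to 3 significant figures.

F·D/τ = CL·Css at steady state → F = CL·Css·τ / D.
F = 27 × 15 × 12 / 11900 = 0.408

0.408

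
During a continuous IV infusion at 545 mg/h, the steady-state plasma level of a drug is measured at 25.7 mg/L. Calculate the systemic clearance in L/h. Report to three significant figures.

At steady state, infusion rate = CL × Css, so CL = rate / Css.
CL = 545 / 25.7 = 21.21 L/h

21.2 L/h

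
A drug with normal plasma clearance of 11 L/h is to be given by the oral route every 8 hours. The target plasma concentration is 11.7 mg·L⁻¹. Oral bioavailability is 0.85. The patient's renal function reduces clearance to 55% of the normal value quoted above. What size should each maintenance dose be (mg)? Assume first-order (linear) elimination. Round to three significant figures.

Patient clearance = 0.55 × 11.00 = 6.050 L/h
D = CL × Css × τ / F = 6.050 × 11.7 × 8 / 0.85 = 666.2 mg

666 mg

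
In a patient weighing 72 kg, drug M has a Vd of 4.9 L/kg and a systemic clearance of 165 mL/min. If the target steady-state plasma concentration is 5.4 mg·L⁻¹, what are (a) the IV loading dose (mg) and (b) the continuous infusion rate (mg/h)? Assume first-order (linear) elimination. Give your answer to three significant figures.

(a) 1910 mg; (b) 53.5 mg/h

Vd = 4.9 L/kg × 72 kg = 352.8 L
LD = Vd · C_target = 352.8 × 5.4 = 1905 mg
Convert clearance: 165 mL/min × 60 min/h ÷ 1000 mL/L = 9.900 L/h
Maintenance: replace elimination → rate = CL × Css = 9.900 × 5.4 = 53.46 mg/h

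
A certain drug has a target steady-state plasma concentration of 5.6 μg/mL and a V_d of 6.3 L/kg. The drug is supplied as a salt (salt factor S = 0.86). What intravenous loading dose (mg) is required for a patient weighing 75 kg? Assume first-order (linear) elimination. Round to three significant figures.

3080 mg

Vd = 6.3 L/kg × 75 kg = 472.5 L
LD = Vd × C / S = 472.5 × 5.600 / 0.86 = 3077 mg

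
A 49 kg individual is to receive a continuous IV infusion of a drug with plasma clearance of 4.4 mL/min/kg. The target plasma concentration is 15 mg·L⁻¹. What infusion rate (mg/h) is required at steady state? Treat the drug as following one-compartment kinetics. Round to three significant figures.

194 mg/h

CL = 4.4 mL/min/kg × 49 kg = 215.6 mL/min = 215.6 × 60/1000 = 12.94 L/h
Rate = CL × Css = 12.94 × 15 = 194.1 mg/h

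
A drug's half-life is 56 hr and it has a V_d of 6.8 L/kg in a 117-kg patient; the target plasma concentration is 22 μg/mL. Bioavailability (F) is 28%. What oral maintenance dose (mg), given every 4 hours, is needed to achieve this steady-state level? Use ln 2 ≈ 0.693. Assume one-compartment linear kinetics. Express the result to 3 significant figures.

3090 mg

Vd(total) = 117 kg × 6.8 L/kg = 795.6 L
CL = 0.693 × Vd / t½ = 0.693 × 795.6 / 56 = 9.846 L/h
D = CL × Css × τ / F = 9.846 × 22 × 4 / 0.28 = 3094 mg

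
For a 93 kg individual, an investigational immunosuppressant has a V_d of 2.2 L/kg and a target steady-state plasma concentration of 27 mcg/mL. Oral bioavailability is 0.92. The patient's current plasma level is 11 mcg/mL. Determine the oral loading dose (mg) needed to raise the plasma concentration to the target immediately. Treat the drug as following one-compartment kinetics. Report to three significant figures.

3560 mg

Vd = 2.2 L/kg × 93 kg = 204.6 L
Concentration deficit ΔC = 27 − 11 = 16.00 mg/L
LD = Vd × ΔC / F = 204.6 × 16.00 / 0.92 = 3558 mg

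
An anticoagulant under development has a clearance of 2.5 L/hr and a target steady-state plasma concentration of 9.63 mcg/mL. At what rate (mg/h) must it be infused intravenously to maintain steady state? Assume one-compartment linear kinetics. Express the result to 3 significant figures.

24.1 mg/h

Rate = CL × Css = 2.500 × 9.63 = 24.08 mg/h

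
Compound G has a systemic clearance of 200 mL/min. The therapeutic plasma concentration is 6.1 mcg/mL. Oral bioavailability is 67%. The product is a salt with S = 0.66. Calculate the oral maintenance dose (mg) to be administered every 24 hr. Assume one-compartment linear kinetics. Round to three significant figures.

3970 mg

CL = 200 mL/min × 60/1000 = 12.00 L/h
At steady state, dose per interval replaces the amount cleared in that interval: F·S·D/τ = CL·Css.
D = CL × Css × τ / F / S = 12.00 × 6.1 × 24 / 0.67 / 0.66 = 3973 mg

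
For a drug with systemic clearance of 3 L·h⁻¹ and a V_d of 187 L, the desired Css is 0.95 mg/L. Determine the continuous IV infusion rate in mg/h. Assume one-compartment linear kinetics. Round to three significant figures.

R₀ = 3.000 × 0.95 = 2.850 mg/h

2.85 mg/h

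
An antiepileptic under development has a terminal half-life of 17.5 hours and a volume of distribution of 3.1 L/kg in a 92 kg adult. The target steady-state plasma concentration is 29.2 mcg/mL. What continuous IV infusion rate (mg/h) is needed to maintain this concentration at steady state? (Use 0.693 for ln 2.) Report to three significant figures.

330 mg/h

Vd = 3.1 L/kg × 92 kg = 285.2 L
k = 0.693/17.5 = 0.03960 h⁻¹, so CL = k·Vd = 0.03960 × 285.2 = 11.29 L/h
Infusion rate = CL × Css = 11.29 × 29.2 = 329.7 mg/h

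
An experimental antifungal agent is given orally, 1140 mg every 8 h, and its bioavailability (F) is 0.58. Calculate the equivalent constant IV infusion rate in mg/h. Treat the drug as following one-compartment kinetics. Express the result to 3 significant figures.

82.7 mg/h

Equivalent systemic input: infusion rate = F·D/τ.
Rate = 0.58 × 1140 / 8 = 82.65 mg/h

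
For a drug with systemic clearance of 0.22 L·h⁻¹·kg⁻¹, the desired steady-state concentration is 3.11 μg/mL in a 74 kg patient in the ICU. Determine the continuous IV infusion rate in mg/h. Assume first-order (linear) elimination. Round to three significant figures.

CL = 0.22 L·h⁻¹·kg⁻¹ × 74 kg = 16.28 L/h
Rate = CL × Css = 16.28 × 3.11 = 50.63 mg/h

50.6 mg/h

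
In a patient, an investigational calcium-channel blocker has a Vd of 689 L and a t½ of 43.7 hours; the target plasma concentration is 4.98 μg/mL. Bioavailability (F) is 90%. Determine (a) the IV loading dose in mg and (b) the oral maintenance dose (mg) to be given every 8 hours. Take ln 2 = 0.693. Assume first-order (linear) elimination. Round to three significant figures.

(a) 3430 mg; (b) 484 mg

LD = Vd × C = 689.0 × 4.98 = 3431 mg
CL = 0.693 × Vd / t½ = 0.693 × 689.0 / 43.7 = 10.93 L/h
D = CL × Css × τ / F = 10.93 × 4.98 × 8 / 0.9 = 483.8 mg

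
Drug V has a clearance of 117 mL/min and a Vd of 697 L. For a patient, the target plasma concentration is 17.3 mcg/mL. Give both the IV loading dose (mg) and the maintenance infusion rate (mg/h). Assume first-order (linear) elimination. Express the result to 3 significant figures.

Loading dose = Vd × C = 697.0 × 17.3 = 12060 mg
CL = 117 mL/min × 60/1000 = 7.020 L/h
Infusion rate = 7.020 L/h × 17.3 mg/L = 121.4 mg/h

(a) 12100 mg; (b) 121 mg/h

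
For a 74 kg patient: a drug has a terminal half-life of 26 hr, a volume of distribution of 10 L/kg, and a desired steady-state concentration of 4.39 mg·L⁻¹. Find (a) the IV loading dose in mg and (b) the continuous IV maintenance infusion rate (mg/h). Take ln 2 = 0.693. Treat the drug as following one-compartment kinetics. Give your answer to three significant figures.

(a) 3250 mg; (b) 86.6 mg/h

Vd(total) = 74 kg × 10 L/kg = 740.0 L
LD = Vd × C = 740.0 × 4.39 = 3249 mg
CL = 0.693 × Vd / t½ = 0.693 × 740.0 / 26 = 19.72 L/h
Infusion rate = CL × Css = 19.72 × 4.39 = 86.57 mg/h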